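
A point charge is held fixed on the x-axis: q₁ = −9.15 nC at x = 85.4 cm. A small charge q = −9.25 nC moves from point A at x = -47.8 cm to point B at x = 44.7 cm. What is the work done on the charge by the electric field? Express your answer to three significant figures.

-1.30×10⁻⁶ J

The work done by the electric force is W_field = −ΔU = −q(V_B − V_A) = q(V_A − V_B).
At A: distance to the source charge is 1.33 m; V_A = kq₁/r = -61.8 V.
At B: distance to the source charge is 0.407 m; V_B = kq₁/r = -202 V.
ΔV = V_B − V_A = -140 V.
W_field = −qΔV = −(-9.25×10⁻⁹ C)(-140 V) = -1.30×10⁻⁶ J.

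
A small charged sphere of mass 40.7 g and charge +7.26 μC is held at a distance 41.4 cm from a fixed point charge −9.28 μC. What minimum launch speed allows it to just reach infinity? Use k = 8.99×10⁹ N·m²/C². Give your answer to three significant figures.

8.48 m/s

To just escape, total mechanical energy must reach zero at infinity: ½mv²_min + U = 0, so ½mv²_min = −U = |kQq|/r.
|U| = |kQq|/r = (8.99×10⁹ N·m²/C²)(9.28×10⁻⁶)(7.26×10⁻⁶)/(0.414) = 1.46 J.
v_min = √(2|U|/m) = √(2·1.46/0.0407) = 8.48 m/s.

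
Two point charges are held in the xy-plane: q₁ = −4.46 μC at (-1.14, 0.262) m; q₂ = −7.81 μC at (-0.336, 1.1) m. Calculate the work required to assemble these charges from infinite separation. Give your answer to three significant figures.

0.270 J

The assembly work is the sum of pairwise potential energies, U = Σ_{i<j} kqᵢqⱼ/rᵢⱼ.
Pair separations: r₁₂ = 1.16 m.
U = (0.270) = 0.270 J.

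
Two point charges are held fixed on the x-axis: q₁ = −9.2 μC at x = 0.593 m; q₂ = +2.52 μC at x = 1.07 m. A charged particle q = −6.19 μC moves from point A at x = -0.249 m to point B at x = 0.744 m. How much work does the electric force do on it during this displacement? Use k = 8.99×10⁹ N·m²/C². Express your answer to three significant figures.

The work done by the electric force is W_field = −ΔU = −q(V_B − V_A) = q(V_A − V_B).
At A: distances to the source charges are 0.842 m, 1.32 m; V_A = Σ kqᵢ/rᵢ = -8.11×10⁴ V.
At B: distances to the source charges are 0.151 m, 0.326 m; V_B = Σ kqᵢ/rᵢ = -4.78×10⁵ V.
ΔV = V_B − V_A = -3.97×10⁵ V.
W_field = −qΔV = −(-6.19×10⁻⁶ C)(-3.97×10⁵ V) = -2.46 J.

-2.46 J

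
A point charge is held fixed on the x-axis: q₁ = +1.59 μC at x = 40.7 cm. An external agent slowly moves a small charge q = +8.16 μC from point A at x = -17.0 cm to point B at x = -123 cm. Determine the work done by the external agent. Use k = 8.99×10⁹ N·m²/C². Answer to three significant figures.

For quasistatic motion the external work equals the change in potential energy: W_ext = qΔV = q(V_B − V_A).
At A: distance to the source charge is 0.577 m; V_A = kq₁/r = 2.48×10⁴ V.
At B: distance to the source charge is 1.64 m; V_B = kq₁/r = 8730 V.
ΔV = V_B − V_A = -1.60×10⁴ V.
W_ext = qΔV = (8.16×10⁻⁶ C)(-1.60×10⁴ V) = -0.131 J.

-0.131 J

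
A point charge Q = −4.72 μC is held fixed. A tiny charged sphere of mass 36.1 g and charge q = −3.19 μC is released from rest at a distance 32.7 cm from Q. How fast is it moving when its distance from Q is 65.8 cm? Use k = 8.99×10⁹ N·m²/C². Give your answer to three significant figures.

Only the electrostatic force acts, so mechanical energy is conserved: ½mv² = U₁ − U₂ = kQq(1/r₁ − 1/r₂).
U₁ − U₂ = (8.99×10⁹ N·m²/C²)(-4.72×10⁻⁶ C)(-3.19×10⁻⁶ C)(1/0.327 − 1/0.658) = 0.208 J.
v = √(2·0.208/0.0361) = 3.40 m/s.

3.40 m/s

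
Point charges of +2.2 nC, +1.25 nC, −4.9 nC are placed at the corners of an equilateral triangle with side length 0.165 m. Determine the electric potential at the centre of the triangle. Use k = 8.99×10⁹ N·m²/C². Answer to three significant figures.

Electric potential is a scalar, so the contributions from each charge add algebraically: V = Σ kqᵢ/rᵢ.
The distance from each vertex to the centroid is a/√3 = 0.0953 m.
V = k[(2.20×10⁻⁹)/(0.0953) + (1.25×10⁻⁹)/(0.0953) + (-4.90×10⁻⁹)/(0.0953)] = -137 V.

-137 V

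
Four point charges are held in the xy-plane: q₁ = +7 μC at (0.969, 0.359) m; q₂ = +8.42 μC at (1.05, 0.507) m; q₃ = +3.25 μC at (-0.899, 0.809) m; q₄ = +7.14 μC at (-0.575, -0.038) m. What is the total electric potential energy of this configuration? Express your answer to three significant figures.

4.20 J

The work to assemble the configuration equals its total potential energy, U = Σ kqᵢqⱼ/rᵢⱼ over all pairs.
Pair separations: r₁₂ = 0.169 m, r₁₃ = 1.92 m, r₁₄ = 1.59 m, r₂₃ = 1.97 m, r₂₄ = 1.71 m, r₃₄ = 0.907 m.
Summing all 6 pair terms gives U = 4.20 J.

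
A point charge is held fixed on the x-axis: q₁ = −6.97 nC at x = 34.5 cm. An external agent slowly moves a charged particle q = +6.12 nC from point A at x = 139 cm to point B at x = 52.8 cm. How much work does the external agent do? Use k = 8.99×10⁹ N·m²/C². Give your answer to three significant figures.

-1.73×10⁻⁶ J

For quasistatic motion the external work equals the change in potential energy: W_ext = qΔV = q(V_B − V_A).
At A: distance to the source charge is 1.04 m; V_A = kq₁/r = -60.0 V.
At B: distance to the source charge is 0.183 m; V_B = kq₁/r = -342 V.
ΔV = V_B − V_A = -282 V.
W_ext = qΔV = (6.12×10⁻⁹ C)(-282 V) = -1.73×10⁻⁶ J.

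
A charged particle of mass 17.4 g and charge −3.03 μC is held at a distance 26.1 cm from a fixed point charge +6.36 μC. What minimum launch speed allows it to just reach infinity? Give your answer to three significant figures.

To just escape, total mechanical energy must reach zero at infinity: ½mv²_min + U = 0, so ½mv²_min = −U = |kQq|/r.
|U| = |kQq|/r = (8.99×10⁹ N·m²/C²)(6.36×10⁻⁶)(3.03×10⁻⁶)/(0.261) = 0.664 J.
v_min = √(2|U|/m) = √(2·0.664/0.0174) = 8.73 m/s.

8.73 m/s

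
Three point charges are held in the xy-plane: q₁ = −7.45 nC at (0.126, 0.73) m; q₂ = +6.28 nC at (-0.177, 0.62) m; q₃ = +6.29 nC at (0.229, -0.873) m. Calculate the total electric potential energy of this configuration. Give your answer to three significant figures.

The assembly work is the sum of pairwise potential energies, U = Σ_{i<j} kqᵢqⱼ/rᵢⱼ.
Pair separations: r₁₂ = 0.322 m, r₁₃ = 1.61 m, r₂₃ = 1.55 m.
U = (-1.30×10⁻⁶) + (-2.62×10⁻⁷) + (2.30×10⁻⁷) = -1.34×10⁻⁶ J.

-1.34×10⁻⁶ J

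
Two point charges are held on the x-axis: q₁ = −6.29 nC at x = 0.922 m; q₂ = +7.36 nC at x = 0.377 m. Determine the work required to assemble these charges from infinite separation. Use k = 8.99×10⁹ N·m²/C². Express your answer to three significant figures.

-7.64×10⁻⁷ J

The assembly work is the sum of pairwise potential energies, U = Σ_{i<j} kqᵢqⱼ/rᵢⱼ.
Pair separations: r₁₂ = 0.545 m.
U = (-7.64×10⁻⁷) = -7.64×10⁻⁷ J.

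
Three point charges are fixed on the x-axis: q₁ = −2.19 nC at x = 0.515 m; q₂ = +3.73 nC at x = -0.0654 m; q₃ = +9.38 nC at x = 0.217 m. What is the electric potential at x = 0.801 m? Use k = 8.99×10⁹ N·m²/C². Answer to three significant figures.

114 V

The total potential is the scalar sum of each charge's contribution, V = Σ kqᵢ/rᵢ.
Distances from the field point to each charge: r₁ = 0.286 m, r₂ = 0.866 m, r₃ = 0.584 m.
V = k[(-2.19×10⁻⁹)/(0.286) + (3.73×10⁻⁹)/(0.866) + (9.38×10⁻⁹)/(0.584)] = 114 V.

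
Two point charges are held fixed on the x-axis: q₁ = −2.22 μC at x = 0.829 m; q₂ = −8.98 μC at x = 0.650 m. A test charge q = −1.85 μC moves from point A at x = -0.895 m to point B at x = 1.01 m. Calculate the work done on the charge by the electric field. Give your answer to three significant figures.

-0.501 J

The work done by the electric force is W_field = −ΔU = −q(V_B − V_A) = q(V_A − V_B).
At A: distances to the source charges are 1.72 m, 1.54 m; V_A = Σ kqᵢ/rᵢ = -6.38×10⁴ V.
At B: distances to the source charges are 0.181 m, 0.360 m; V_B = Σ kqᵢ/rᵢ = -3.35×10⁵ V.
ΔV = V_B − V_A = -2.71×10⁵ V.
W_field = −qΔV = −(-1.85×10⁻⁶ C)(-2.71×10⁵ V) = -0.501 J.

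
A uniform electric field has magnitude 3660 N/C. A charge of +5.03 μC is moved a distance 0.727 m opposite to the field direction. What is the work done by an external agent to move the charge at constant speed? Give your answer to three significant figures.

0.0134 J

The potential change for a displacement 0.727 m opposite to the field direction is ΔV = +Ed = 2660 V.
W_ext = qΔV = 0.0134 J.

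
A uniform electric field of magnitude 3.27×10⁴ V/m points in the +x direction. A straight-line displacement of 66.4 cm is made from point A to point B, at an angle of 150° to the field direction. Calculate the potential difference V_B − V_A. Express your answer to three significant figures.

1.88×10⁴ V

Only the component of displacement along E changes the potential: ΔV = −E·d·cosθ.
ΔV = −(3.27×10⁴ V/m)(0.664 m)cos150° = 1.88×10⁴ V.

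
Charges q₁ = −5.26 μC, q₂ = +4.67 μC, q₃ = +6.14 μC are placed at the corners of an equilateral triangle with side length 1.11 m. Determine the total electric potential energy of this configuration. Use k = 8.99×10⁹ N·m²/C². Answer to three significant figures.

The work to assemble the configuration equals its total potential energy, U = Σ kqᵢqⱼ/rᵢⱼ over all pairs.
All three pair separations equal the side length, 1.11 m.
U = (-0.199) + (-0.262) + (0.232) = -0.228 J.

-0.228 J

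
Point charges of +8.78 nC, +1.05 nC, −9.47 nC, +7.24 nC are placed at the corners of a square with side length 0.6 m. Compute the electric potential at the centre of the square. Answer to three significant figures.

161 V

Electric potential is a scalar, so the contributions from each charge add algebraically: V = Σ kqᵢ/rᵢ.
The distance from each corner to the centre is a√2/2 = 0.424 m.
V = k[(8.78×10⁻⁹)/(0.424) + (1.05×10⁻⁹)/(0.424) + (-9.47×10⁻⁹)/(0.424) + (7.24×10⁻⁹)/(0.424)] = 161 V.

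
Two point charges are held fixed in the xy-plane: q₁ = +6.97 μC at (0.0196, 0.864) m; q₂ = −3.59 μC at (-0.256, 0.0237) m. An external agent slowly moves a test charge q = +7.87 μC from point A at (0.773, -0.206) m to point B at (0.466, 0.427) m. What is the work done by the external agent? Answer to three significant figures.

For quasistatic motion the external work equals the change in potential energy: W_ext = qΔV = q(V_B − V_A).
At A: distances to the source charges are 1.31 m, 1.05 m; V_A = Σ kqᵢ/rᵢ = 1.73×10⁴ V.
At B: distances to the source charges are 0.625 m, 0.827 m; V_B = Σ kqᵢ/rᵢ = 6.13×10⁴ V.
ΔV = V_B − V_A = 4.40×10⁴ V.
W_ext = qΔV = (7.87×10⁻⁶ C)(4.40×10⁴ V) = 0.346 J.

0.346 J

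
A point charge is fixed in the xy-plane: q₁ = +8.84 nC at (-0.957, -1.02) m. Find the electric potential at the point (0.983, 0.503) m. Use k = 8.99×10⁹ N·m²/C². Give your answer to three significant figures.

32.2 V

Electric potential is a scalar, so the contributions from each charge add algebraically: V = Σ kqᵢ/rᵢ.
Distances from the field point to each charge: r₁ = 2.47 m.
V = k[(8.84×10⁻⁹)/(2.47)] = 32.2 V.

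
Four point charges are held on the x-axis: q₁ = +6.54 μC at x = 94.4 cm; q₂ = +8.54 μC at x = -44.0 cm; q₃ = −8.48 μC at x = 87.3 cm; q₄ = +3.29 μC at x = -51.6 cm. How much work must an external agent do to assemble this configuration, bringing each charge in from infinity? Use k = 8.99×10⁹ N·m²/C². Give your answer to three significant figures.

The work to assemble the configuration equals its total potential energy, U = Σ kqᵢqⱼ/rᵢⱼ over all pairs.
Pair separations: r₁₂ = 1.38 m, r₁₃ = 0.0710 m, r₁₄ = 1.46 m, r₂₃ = 1.31 m, r₂₄ = 0.0760 m, r₃₄ = 1.39 m.
Summing all 6 pair terms gives U = -3.88 J.

-3.88 J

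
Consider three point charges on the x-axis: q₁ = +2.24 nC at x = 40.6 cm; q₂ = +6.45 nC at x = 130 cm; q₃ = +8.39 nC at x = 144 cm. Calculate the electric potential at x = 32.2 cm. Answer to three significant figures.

366 V

The total potential is the scalar sum of each charge's contribution, V = Σ kqᵢ/rᵢ.
Distances from the field point to each charge: r₁ = 0.0840 m, r₂ = 0.978 m, r₃ = 1.12 m.
V = k[(2.24×10⁻⁹)/(0.0840) + (6.45×10⁻⁹)/(0.978) + (8.39×10⁻⁹)/(1.12)] = 366 V.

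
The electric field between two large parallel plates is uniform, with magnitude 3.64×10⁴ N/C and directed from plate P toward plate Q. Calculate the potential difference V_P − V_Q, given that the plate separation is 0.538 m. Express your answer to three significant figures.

1.96×10⁴ V

In a uniform field, potential decreases in the direction of E: ΔV = −E·d for a displacement d parallel to E.
Going from Q to P is a displacement of 0.538 m opposite to the field, so V_P − V_Q = +Ed = 1.96×10⁴ V.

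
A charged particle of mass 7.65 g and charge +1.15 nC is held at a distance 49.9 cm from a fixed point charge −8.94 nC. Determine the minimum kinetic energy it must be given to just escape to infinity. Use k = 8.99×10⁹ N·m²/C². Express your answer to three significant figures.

1.85×10⁻⁷ J

To just escape, total mechanical energy must reach zero at infinity: ½mv²_min + U = 0, so ½mv²_min = −U = |kQq|/r.
|U| = |kQq|/r = (8.99×10⁹ N·m²/C²)(8.94×10⁻⁹)(1.15×10⁻⁹)/(0.499) = 1.85×10⁻⁷ J.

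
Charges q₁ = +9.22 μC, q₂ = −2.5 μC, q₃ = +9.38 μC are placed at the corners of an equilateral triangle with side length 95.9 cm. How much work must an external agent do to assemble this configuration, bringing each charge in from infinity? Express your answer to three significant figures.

The work to assemble the configuration equals its total potential energy, U = Σ kqᵢqⱼ/rᵢⱼ over all pairs.
All three pair separations equal the side length, 0.959 m.
U = (-0.216) + (0.811) + (-0.220) = 0.375 J.

0.375 J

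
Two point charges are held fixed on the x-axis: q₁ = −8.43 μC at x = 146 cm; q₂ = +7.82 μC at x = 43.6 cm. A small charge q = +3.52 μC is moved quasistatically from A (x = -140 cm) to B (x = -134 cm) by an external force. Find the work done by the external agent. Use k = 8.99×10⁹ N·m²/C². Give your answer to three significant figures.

For quasistatic motion the external work equals the change in potential energy: W_ext = qΔV = q(V_B − V_A).
At A: distances to the source charges are 2.86 m, 1.84 m; V_A = Σ kqᵢ/rᵢ = 1.18×10⁴ V.
At B: distances to the source charges are 2.80 m, 1.78 m; V_B = Σ kqᵢ/rᵢ = 1.25×10⁴ V.
ΔV = V_B − V_A = 726 V.
W_ext = qΔV = (3.52×10⁻⁶ C)(726 V) = 2.55×10⁻³ J.

2.55×10⁻³ J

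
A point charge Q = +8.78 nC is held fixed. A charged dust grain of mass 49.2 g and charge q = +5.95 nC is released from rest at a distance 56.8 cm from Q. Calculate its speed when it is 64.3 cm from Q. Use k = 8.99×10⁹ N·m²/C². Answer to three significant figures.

Only the electrostatic force acts, so mechanical energy is conserved: ½mv² = U₁ − U₂ = kQq(1/r₁ − 1/r₂).
U₁ − U₂ = (8.99×10⁹ N·m²/C²)(8.78×10⁻⁹ C)(5.95×10⁻⁹ C)(1/0.568 − 1/0.643) = 9.64×10⁻⁸ J.
v = √(2·9.64×10⁻⁸/0.0492) = 1.98×10⁻³ m/s.

1.98×10⁻³ m/s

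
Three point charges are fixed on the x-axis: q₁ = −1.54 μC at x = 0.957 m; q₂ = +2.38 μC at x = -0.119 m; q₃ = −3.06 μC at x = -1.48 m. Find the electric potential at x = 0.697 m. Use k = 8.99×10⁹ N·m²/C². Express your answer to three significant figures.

-3.97×10⁴ V

The total potential is the scalar sum of each charge's contribution, V = Σ kqᵢ/rᵢ.
Distances from the field point to each charge: r₁ = 0.260 m, r₂ = 0.816 m, r₃ = 2.18 m.
V = k[(-1.54×10⁻⁶)/(0.260) + (2.38×10⁻⁶)/(0.816) + (-3.06×10⁻⁶)/(2.18)] = -3.97×10⁴ V.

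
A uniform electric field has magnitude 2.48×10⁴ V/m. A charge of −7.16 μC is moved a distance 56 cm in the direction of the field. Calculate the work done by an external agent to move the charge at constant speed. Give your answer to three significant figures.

0.0994 J

The potential change for a displacement 56 cm in the direction of the field is ΔV = −Ed = -1.39×10⁴ V.
W_ext = qΔV = 0.0994 J.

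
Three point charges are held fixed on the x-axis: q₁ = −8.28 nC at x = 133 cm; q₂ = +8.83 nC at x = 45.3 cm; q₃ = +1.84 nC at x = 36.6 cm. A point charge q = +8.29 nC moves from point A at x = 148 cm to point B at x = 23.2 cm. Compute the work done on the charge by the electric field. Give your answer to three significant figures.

-6.79×10⁻⁶ J

The work done by the electric force is W_field = −ΔU = −q(V_B − V_A) = q(V_A − V_B).
At A: distances to the source charges are 0.150 m, 1.03 m, 1.11 m; V_A = Σ kqᵢ/rᵢ = -404 V.
At B: distances to the source charges are 1.10 m, 0.221 m, 0.134 m; V_B = Σ kqᵢ/rᵢ = 415 V.
ΔV = V_B − V_A = 819 V.
W_field = −qΔV = −(8.29×10⁻⁹ C)(819 V) = -6.79×10⁻⁶ J.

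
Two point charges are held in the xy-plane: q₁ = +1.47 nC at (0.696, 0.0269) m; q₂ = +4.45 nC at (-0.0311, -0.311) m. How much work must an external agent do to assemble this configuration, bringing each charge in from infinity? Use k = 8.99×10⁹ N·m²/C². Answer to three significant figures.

7.33×10⁻⁸ J

The assembly work is the sum of pairwise potential energies, U = Σ_{i<j} kqᵢqⱼ/rᵢⱼ.
Pair separations: r₁₂ = 0.802 m.
U = (7.33×10⁻⁸) = 7.33×10⁻⁸ J.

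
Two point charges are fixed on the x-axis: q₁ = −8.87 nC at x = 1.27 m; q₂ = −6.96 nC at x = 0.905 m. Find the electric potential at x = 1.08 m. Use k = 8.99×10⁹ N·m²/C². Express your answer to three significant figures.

-777 V

Electric potential is a scalar, so the contributions from each charge add algebraically: V = Σ kqᵢ/rᵢ.
Distances from the field point to each charge: r₁ = 0.190 m, r₂ = 0.175 m.
V = k[(-8.87×10⁻⁹)/(0.190) + (-6.96×10⁻⁹)/(0.175)] = -777 V.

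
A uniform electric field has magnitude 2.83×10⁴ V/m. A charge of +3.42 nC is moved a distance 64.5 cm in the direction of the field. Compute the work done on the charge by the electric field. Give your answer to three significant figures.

6.24×10⁻⁵ J

The potential change for a displacement 64.5 cm in the direction of the field is ΔV = −Ed = -1.83×10⁴ V.
W_field = −qΔV = 6.24×10⁻⁵ J.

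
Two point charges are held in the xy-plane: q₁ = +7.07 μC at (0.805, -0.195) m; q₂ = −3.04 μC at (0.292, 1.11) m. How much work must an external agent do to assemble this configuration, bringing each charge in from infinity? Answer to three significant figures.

The assembly work is the sum of pairwise potential energies, U = Σ_{i<j} kqᵢqⱼ/rᵢⱼ.
Pair separations: r₁₂ = 1.40 m.
U = (-0.138) = -0.138 J.

-0.138 J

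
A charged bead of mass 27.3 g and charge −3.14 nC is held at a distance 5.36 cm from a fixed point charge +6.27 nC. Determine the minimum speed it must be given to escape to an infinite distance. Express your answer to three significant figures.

0.0156 m/s

To just escape, total mechanical energy must reach zero at infinity: ½mv²_min + U = 0, so ½mv²_min = −U = |kQq|/r.
|U| = |kQq|/r = (8.99×10⁹ N·m²/C²)(6.27×10⁻⁹)(3.14×10⁻⁹)/(0.0536) = 3.30×10⁻⁶ J.
v_min = √(2|U|/m) = √(2·3.30×10⁻⁶/0.0273) = 0.0156 m/s.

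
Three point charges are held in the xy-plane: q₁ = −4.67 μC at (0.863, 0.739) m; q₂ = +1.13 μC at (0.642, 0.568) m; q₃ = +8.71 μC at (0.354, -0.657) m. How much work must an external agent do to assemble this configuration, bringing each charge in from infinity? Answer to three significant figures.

-0.346 J

The work to assemble the configuration equals its total potential energy, U = Σ kqᵢqⱼ/rᵢⱼ over all pairs.
Pair separations: r₁₂ = 0.279 m, r₁₃ = 1.49 m, r₂₃ = 1.26 m.
U = (-0.170) + (-0.246) + (0.0703) = -0.346 J.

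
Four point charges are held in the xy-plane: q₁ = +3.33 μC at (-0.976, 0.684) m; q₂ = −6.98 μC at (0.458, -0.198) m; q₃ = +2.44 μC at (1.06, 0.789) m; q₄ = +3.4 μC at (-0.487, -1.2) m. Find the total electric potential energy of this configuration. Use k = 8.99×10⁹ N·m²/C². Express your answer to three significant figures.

-0.294 J

The work to assemble the configuration equals its total potential energy, U = Σ kqᵢqⱼ/rᵢⱼ over all pairs.
Pair separations: r₁₂ = 1.68 m, r₁₃ = 2.04 m, r₁₄ = 1.95 m, r₂₃ = 1.16 m, r₂₄ = 1.38 m, r₃₄ = 2.52 m.
Summing all 6 pair terms gives U = -0.294 J.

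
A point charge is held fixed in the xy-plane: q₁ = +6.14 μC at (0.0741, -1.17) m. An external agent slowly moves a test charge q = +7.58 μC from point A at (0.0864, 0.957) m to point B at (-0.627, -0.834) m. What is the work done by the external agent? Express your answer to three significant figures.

0.341 J

For quasistatic motion the external work equals the change in potential energy: W_ext = qΔV = q(V_B − V_A).
At A: distance to the source charge is 2.13 m; V_A = kq₁/r = 2.60×10⁴ V.
At B: distance to the source charge is 0.777 m; V_B = kq₁/r = 7.10×10⁴ V.
ΔV = V_B − V_A = 4.50×10⁴ V.
W_ext = qΔV = (7.58×10⁻⁶ C)(4.50×10⁴ V) = 0.341 J.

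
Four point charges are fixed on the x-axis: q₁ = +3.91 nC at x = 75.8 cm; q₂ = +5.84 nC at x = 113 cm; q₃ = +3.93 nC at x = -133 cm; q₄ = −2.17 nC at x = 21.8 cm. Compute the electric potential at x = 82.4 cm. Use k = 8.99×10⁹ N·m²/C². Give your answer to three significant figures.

The total potential is the scalar sum of each charge's contribution, V = Σ kqᵢ/rᵢ.
Distances from the field point to each charge: r₁ = 0.0660 m, r₂ = 0.306 m, r₃ = 2.15 m, r₄ = 0.606 m.
V = k[(3.91×10⁻⁹)/(0.0660) + (5.84×10⁻⁹)/(0.306) + (3.93×10⁻⁹)/(2.15) + (-2.17×10⁻⁹)/(0.606)] = 688 V.

688 V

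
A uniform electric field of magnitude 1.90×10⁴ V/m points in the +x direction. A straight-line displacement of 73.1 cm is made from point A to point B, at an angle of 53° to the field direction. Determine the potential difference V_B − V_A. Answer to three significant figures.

Only the component of displacement along E changes the potential: ΔV = −E·d·cosθ.
ΔV = −(1.90×10⁴ V/m)(0.731 m)cos53° = -8360 V.

-8360 V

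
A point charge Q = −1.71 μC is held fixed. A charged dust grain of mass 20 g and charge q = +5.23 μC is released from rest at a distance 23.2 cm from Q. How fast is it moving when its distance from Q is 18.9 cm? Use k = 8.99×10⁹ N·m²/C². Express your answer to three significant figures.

Only the electrostatic force acts, so mechanical energy is conserved: ½mv² = U₁ − U₂ = kQq(1/r₁ − 1/r₂).
U₁ − U₂ = (8.99×10⁹ N·m²/C²)(-1.71×10⁻⁶ C)(5.23×10⁻⁶ C)(1/0.232 − 1/0.189) = 0.0788 J.
v = √(2·0.0788/0.0200) = 2.81 m/s.

2.81 m/s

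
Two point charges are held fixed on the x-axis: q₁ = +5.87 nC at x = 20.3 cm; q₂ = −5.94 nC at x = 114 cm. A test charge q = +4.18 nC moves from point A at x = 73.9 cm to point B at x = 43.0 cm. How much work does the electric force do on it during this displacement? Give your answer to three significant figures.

The work done by the electric force is W_field = −ΔU = −q(V_B − V_A) = q(V_A − V_B).
At A: distances to the source charges are 0.536 m, 0.401 m; V_A = Σ kqᵢ/rᵢ = -34.7 V.
At B: distances to the source charges are 0.227 m, 0.710 m; V_B = Σ kqᵢ/rᵢ = 157 V.
ΔV = V_B − V_A = 192 V.
W_field = −qΔV = −(4.18×10⁻⁹ C)(192 V) = -8.02×10⁻⁷ J.

-8.02×10⁻⁷ J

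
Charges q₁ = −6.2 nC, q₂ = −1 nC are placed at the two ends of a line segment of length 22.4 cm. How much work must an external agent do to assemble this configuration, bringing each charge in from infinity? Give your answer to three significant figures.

2.49×10⁻⁷ J

The assembly work is the sum of pairwise potential energies, U = Σ_{i<j} kqᵢqⱼ/rᵢⱼ.
The separation is r = 0.224 m.
U = (2.49×10⁻⁷) = 2.49×10⁻⁷ J.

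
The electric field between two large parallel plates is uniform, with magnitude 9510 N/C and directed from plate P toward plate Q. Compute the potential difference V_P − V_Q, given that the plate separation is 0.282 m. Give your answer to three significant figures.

2680 V

In a uniform field, potential decreases in the direction of E: ΔV = −E·d for a displacement d parallel to E.
Going from Q to P is a displacement of 0.282 m opposite to the field, so V_P − V_Q = +Ed = 2680 V.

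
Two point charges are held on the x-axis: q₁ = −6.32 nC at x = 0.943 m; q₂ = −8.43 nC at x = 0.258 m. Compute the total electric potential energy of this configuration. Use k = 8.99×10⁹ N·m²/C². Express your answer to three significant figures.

6.99×10⁻⁷ J

The work to assemble the configuration equals its total potential energy, U = Σ kqᵢqⱼ/rᵢⱼ over all pairs.
Pair separations: r₁₂ = 0.685 m.
U = (6.99×10⁻⁷) = 6.99×10⁻⁷ J.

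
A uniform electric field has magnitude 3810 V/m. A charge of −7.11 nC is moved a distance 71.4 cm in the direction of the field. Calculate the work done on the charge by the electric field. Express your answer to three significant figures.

The potential change for a displacement 71.4 cm in the direction of the field is ΔV = −Ed = -2720 V.
W_field = −qΔV = -1.93×10⁻⁵ J.

-1.93×10⁻⁵ J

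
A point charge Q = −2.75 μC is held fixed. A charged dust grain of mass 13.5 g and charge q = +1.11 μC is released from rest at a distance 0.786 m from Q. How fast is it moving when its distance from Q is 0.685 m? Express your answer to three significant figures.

0.873 m/s

Only the electrostatic force acts, so mechanical energy is conserved: ½mv² = U₁ − U₂ = kQq(1/r₁ − 1/r₂).
U₁ − U₂ = (8.99×10⁹ N·m²/C²)(-2.75×10⁻⁶ C)(1.11×10⁻⁶ C)(1/0.786 − 1/0.685) = 5.15×10⁻³ J.
v = √(2·5.15×10⁻³/0.0135) = 0.873 m/s.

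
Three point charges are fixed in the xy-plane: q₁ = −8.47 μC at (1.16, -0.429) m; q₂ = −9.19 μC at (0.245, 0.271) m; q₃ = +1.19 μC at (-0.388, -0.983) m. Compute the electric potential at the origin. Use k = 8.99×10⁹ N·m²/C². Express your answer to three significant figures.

-2.78×10⁵ V

Electric potential is a scalar, so the contributions from each charge add algebraically: V = Σ kqᵢ/rᵢ.
Distances from the field point to each charge: r₁ = 1.24 m, r₂ = 0.365 m, r₃ = 1.06 m.
V = k[(-8.47×10⁻⁶)/(1.24) + (-9.19×10⁻⁶)/(0.365) + (1.19×10⁻⁶)/(1.06)] = -2.78×10⁵ V.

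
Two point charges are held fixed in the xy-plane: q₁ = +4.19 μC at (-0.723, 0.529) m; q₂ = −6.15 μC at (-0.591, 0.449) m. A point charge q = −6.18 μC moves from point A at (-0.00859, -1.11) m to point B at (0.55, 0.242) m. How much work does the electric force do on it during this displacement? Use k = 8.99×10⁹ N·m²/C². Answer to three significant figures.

-0.0412 J

The work done by the electric force is W_field = −ΔU = −q(V_B − V_A) = q(V_A − V_B).
At A: distances to the source charges are 1.79 m, 1.66 m; V_A = Σ kqᵢ/rᵢ = -1.22×10⁴ V.
At B: distances to the source charges are 1.30 m, 1.16 m; V_B = Σ kqᵢ/rᵢ = -1.88×10⁴ V.
ΔV = V_B − V_A = -6660 V.
W_field = −qΔV = −(-6.18×10⁻⁶ C)(-6660 V) = -0.0412 J.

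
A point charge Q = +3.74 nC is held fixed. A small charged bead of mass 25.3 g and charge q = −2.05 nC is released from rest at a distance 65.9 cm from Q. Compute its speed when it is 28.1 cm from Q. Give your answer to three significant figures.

Only the electrostatic force acts, so mechanical energy is conserved: ½mv² = U₁ − U₂ = kQq(1/r₁ − 1/r₂).
U₁ − U₂ = (8.99×10⁹ N·m²/C²)(3.74×10⁻⁹ C)(-2.05×10⁻⁹ C)(1/0.659 − 1/0.281) = 1.41×10⁻⁷ J.
v = √(2·1.41×10⁻⁷/0.0253) = 3.34×10⁻³ m/s.

3.34×10⁻³ m/s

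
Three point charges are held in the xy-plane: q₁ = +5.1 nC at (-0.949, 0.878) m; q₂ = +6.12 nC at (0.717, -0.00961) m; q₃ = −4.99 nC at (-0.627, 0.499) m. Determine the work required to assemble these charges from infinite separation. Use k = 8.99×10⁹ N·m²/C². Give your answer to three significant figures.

The work to assemble the configuration equals its total potential energy, U = Σ kqᵢqⱼ/rᵢⱼ over all pairs.
Pair separations: r₁₂ = 1.89 m, r₁₃ = 0.497 m, r₂₃ = 1.44 m.
U = (1.49×10⁻⁷) + (-4.60×10⁻⁷) + (-1.91×10⁻⁷) = -5.02×10⁻⁷ J.

-5.02×10⁻⁷ J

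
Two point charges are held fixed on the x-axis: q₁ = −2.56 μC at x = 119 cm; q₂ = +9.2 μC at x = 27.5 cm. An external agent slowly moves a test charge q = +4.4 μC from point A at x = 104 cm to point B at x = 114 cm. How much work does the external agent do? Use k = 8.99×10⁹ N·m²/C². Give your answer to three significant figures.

-1.41 J

For quasistatic motion the external work equals the change in potential energy: W_ext = qΔV = q(V_B − V_A).
At A: distances to the source charges are 0.150 m, 0.765 m; V_A = Σ kqᵢ/rᵢ = -4.53×10⁴ V.
At B: distances to the source charges are 0.0500 m, 0.865 m; V_B = Σ kqᵢ/rᵢ = -3.65×10⁵ V.
ΔV = V_B − V_A = -3.19×10⁵ V.
W_ext = qΔV = (4.40×10⁻⁶ C)(-3.19×10⁵ V) = -1.41 J.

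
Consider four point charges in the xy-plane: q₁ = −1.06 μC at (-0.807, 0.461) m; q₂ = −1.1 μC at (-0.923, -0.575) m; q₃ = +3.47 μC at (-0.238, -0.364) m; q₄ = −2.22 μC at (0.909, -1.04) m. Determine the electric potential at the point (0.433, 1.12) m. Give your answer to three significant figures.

Electric potential is a scalar, so the contributions from each charge add algebraically: V = Σ kqᵢ/rᵢ.
Distances from the field point to each charge: r₁ = 1.40 m, r₂ = 2.17 m, r₃ = 1.63 m, r₄ = 2.21 m.
V = k[(-1.06×10⁻⁶)/(1.40) + (-1.10×10⁻⁶)/(2.17) + (3.47×10⁻⁶)/(1.63) + (-2.22×10⁻⁶)/(2.21)] = -1210 V.

-1210 V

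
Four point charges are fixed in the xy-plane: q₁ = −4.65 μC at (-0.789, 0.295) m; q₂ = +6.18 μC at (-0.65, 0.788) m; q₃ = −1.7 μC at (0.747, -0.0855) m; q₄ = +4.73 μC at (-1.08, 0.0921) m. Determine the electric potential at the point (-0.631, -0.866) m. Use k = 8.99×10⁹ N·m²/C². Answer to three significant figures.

The total potential is the scalar sum of each charge's contribution, V = Σ kqᵢ/rᵢ.
Distances from the field point to each charge: r₁ = 1.17 m, r₂ = 1.65 m, r₃ = 1.58 m, r₄ = 1.06 m.
V = k[(-4.65×10⁻⁶)/(1.17) + (6.18×10⁻⁶)/(1.65) + (-1.70×10⁻⁶)/(1.58) + (4.73×10⁻⁶)/(1.06)] = 2.84×10⁴ V.

2.84×10⁴ V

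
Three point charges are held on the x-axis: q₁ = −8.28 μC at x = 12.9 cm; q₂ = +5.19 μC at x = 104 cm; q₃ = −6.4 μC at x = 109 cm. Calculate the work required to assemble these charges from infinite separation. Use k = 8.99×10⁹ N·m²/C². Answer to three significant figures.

The assembly work is the sum of pairwise potential energies, U = Σ_{i<j} kqᵢqⱼ/rᵢⱼ.
Pair separations: r₁₂ = 0.911 m, r₁₃ = 0.961 m, r₂₃ = 0.0500 m.
U = (-0.424) + (0.496) + (-5.97) = -5.90 J.

-5.90 J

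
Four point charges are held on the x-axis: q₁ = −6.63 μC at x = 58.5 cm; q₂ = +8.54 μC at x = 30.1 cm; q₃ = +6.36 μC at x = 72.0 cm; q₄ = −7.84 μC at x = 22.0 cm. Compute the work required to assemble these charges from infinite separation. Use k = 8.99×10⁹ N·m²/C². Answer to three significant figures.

The work to assemble the configuration equals its total potential energy, U = Σ kqᵢqⱼ/rᵢⱼ over all pairs.
Pair separations: r₁₂ = 0.284 m, r₁₃ = 0.135 m, r₁₄ = 0.365 m, r₂₃ = 0.419 m, r₂₄ = 0.0810 m, r₃₄ = 0.500 m.
Summing all 6 pair terms gives U = -10.5 J.

-10.5 J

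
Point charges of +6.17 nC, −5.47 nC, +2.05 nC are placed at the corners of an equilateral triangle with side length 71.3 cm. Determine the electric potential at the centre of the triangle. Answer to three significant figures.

Electric potential is a scalar, so the contributions from each charge add algebraically: V = Σ kqᵢ/rᵢ.
The distance from each vertex to the centroid is a/√3 = 0.412 m.
V = k[(6.17×10⁻⁹)/(0.412) + (-5.47×10⁻⁹)/(0.412) + (2.05×10⁻⁹)/(0.412)] = 60.1 V.

60.1 V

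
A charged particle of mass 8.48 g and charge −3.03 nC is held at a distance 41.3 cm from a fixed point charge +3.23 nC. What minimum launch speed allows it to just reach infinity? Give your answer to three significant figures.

7.09×10⁻³ m/s

To just escape, total mechanical energy must reach zero at infinity: ½mv²_min + U = 0, so ½mv²_min = −U = |kQq|/r.
|U| = |kQq|/r = (8.99×10⁹ N·m²/C²)(3.23×10⁻⁹)(3.03×10⁻⁹)/(0.413) = 2.13×10⁻⁷ J.
v_min = √(2|U|/m) = √(2·2.13×10⁻⁷/8.48×10⁻³) = 7.09×10⁻³ m/s.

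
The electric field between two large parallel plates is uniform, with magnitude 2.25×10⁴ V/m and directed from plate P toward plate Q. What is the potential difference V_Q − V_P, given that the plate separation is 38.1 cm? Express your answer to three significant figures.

-8570 V

In a uniform field, potential decreases in the direction of E: ΔV = −E·d for a displacement d parallel to E.
Going from P to Q is a displacement of 38.1 cm along the field, so V_Q − V_P = −Ed = -8570 V.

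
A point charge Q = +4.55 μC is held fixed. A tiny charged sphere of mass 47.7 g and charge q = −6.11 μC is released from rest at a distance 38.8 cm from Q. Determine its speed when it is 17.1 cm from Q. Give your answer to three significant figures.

Only the electrostatic force acts, so mechanical energy is conserved: ½mv² = U₁ − U₂ = kQq(1/r₁ − 1/r₂).
U₁ − U₂ = (8.99×10⁹ N·m²/C²)(4.55×10⁻⁶ C)(-6.11×10⁻⁶ C)(1/0.388 − 1/0.171) = 0.817 J.
v = √(2·0.817/0.0477) = 5.85 m/s.

5.85 m/s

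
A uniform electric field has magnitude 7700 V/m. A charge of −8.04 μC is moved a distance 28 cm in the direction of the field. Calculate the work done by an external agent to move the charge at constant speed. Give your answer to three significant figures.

0.0173 J

The potential change for a displacement 28 cm in the direction of the field is ΔV = −Ed = -2160 V.
W_ext = qΔV = 0.0173 J.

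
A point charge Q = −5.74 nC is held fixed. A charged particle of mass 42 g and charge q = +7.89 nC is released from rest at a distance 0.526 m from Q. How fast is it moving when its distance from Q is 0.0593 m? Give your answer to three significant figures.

Only the electrostatic force acts, so mechanical energy is conserved: ½mv² = U₁ − U₂ = kQq(1/r₁ − 1/r₂).
U₁ − U₂ = (8.99×10⁹ N·m²/C²)(-5.74×10⁻⁹ C)(7.89×10⁻⁹ C)(1/0.526 − 1/0.0593) = 6.09×10⁻⁶ J.
v = √(2·6.09×10⁻⁶/0.0420) = 0.0170 m/s.

0.0170 m/s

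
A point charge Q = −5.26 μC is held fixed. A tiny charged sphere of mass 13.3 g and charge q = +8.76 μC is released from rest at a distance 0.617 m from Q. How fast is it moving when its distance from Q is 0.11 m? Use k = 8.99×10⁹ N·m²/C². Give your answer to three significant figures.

Only the electrostatic force acts, so mechanical energy is conserved: ½mv² = U₁ − U₂ = kQq(1/r₁ − 1/r₂).
U₁ − U₂ = (8.99×10⁹ N·m²/C²)(-5.26×10⁻⁶ C)(8.76×10⁻⁶ C)(1/0.617 − 1/0.110) = 3.09 J.
v = √(2·3.09/0.0133) = 21.6 m/s.

21.6 m/s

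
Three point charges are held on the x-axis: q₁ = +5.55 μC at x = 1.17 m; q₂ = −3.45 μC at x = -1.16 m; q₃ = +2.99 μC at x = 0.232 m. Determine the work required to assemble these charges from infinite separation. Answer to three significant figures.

The work to assemble the configuration equals its total potential energy, U = Σ kqᵢqⱼ/rᵢⱼ over all pairs.
Pair separations: r₁₂ = 2.33 m, r₁₃ = 0.938 m, r₂₃ = 1.39 m.
U = (-0.0739) + (0.159) + (-0.0666) = 0.0185 J.

0.0185 J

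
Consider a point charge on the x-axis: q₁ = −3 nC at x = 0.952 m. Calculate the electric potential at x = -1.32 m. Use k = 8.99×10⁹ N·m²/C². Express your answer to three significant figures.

-11.9 V

Electric potential is a scalar, so the contributions from each charge add algebraically: V = Σ kqᵢ/rᵢ.
V = k[(-3.00×10⁻⁹)/(2.27)] = -11.9 V.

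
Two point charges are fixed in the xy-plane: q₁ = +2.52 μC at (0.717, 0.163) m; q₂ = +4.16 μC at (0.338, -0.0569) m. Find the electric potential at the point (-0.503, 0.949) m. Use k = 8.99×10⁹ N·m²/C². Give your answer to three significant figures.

4.41×10⁴ V

The total potential is the scalar sum of each charge's contribution, V = Σ kqᵢ/rᵢ.
Distances from the field point to each charge: r₁ = 1.45 m, r₂ = 1.31 m.
V = k[(2.52×10⁻⁶)/(1.45) + (4.16×10⁻⁶)/(1.31)] = 4.41×10⁴ V.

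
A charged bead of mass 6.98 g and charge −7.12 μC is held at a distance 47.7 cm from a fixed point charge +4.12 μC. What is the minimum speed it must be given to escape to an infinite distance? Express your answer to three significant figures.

12.6 m/s

To just escape, total mechanical energy must reach zero at infinity: ½mv²_min + U = 0, so ½mv²_min = −U = |kQq|/r.
|U| = |kQq|/r = (8.99×10⁹ N·m²/C²)(4.12×10⁻⁶)(7.12×10⁻⁶)/(0.477) = 0.553 J.
v_min = √(2|U|/m) = √(2·0.553/6.98×10⁻³) = 12.6 m/s.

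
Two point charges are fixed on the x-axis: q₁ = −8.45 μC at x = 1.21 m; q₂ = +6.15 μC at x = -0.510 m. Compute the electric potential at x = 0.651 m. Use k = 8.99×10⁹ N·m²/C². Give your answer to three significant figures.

Electric potential is a scalar, so the contributions from each charge add algebraically: V = Σ kqᵢ/rᵢ.
Distances from the field point to each charge: r₁ = 0.559 m, r₂ = 1.16 m.
V = k[(-8.45×10⁻⁶)/(0.559) + (6.15×10⁻⁶)/(1.16)] = -8.83×10⁴ V.

-8.83×10⁴ V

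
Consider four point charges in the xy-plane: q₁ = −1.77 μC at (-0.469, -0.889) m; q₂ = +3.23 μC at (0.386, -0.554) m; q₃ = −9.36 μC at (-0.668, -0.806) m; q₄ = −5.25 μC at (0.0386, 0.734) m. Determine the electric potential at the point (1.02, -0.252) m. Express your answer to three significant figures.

-4.98×10⁴ V

Electric potential is a scalar, so the contributions from each charge add algebraically: V = Σ kqᵢ/rᵢ.
Distances from the field point to each charge: r₁ = 1.62 m, r₂ = 0.702 m, r₃ = 1.78 m, r₄ = 1.39 m.
V = k[(-1.77×10⁻⁶)/(1.62) + (3.23×10⁻⁶)/(0.702) + (-9.36×10⁻⁶)/(1.78) + (-5.25×10⁻⁶)/(1.39)] = -4.98×10⁴ V.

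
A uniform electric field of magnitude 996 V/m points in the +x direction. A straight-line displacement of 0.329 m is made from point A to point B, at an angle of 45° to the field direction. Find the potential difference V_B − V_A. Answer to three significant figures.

-232 V

Only the component of displacement along E changes the potential: ΔV = −E·d·cosθ.
ΔV = −(996 V/m)(0.329 m)cos45° = -232 V.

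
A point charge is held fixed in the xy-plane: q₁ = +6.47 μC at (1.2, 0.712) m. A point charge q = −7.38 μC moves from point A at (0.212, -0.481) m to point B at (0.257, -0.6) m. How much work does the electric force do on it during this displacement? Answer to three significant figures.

The work done by the electric force is W_field = −ΔU = −q(V_B − V_A) = q(V_A − V_B).
At A: distance to the source charge is 1.55 m; V_A = kq₁/r = 3.76×10⁴ V.
At B: distance to the source charge is 1.62 m; V_B = kq₁/r = 3.60×10⁴ V.
ΔV = V_B − V_A = -1550 V.
W_field = −qΔV = −(-7.38×10⁻⁶ C)(-1550 V) = -0.0114 J.

-0.0114 J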